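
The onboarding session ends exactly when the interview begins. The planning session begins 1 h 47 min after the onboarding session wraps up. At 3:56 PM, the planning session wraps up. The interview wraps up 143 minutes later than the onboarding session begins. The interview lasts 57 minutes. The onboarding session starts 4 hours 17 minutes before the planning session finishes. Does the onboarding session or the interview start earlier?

the onboarding session

The onboarding session starts at 3:56 PM − 257 min = 11:39 AM.
The interview ends at 11:39 AM + 143 min = 2:02 PM.
The interview starts at 2:02 PM − 57 min = 1:05 PM.
The onboarding session starts at 11:39 AM and the interview starts at 1:05 PM, so the onboarding session is first.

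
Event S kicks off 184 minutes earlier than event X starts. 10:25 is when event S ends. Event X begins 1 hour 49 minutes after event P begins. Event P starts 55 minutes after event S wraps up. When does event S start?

10:05

Event P starts at 10:25 + 55 min = 11:20.
Event X starts at 11:20 + 109 min = 13:09.
Event S starts at 13:09 − 184 min = 10:05.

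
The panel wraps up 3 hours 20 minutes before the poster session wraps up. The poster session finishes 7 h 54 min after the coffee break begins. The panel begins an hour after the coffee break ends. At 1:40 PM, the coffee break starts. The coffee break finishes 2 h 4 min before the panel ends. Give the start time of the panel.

5:10 PM

The poster session ends at 1:40 PM + 474 min = 9:34 PM.
The panel ends at 9:34 PM − 200 min = 6:14 PM.
The coffee break ends at 6:14 PM − 124 min = 4:10 PM.
The panel starts at 4:10 PM + 60 min = 5:10 PM.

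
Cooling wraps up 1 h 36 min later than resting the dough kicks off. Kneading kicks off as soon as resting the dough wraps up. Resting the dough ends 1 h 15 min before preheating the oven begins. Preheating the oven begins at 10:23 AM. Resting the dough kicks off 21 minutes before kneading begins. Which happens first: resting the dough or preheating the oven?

Resting the dough ends at 10:23 AM − 75 min = 9:08 AM.
So kneading starts at 9:08 AM.
Resting the dough starts at 9:08 AM − 21 min = 8:47 AM.
Resting the dough starts at 8:47 AM and preheating the oven starts at 10:23 AM, so resting the dough is first.

resting the dough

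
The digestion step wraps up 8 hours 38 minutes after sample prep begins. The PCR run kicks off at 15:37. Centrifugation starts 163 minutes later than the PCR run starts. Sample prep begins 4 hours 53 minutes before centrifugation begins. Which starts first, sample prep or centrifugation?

Centrifugation starts at 15:37 + 163 min = 18:20.
Sample prep starts at 18:20 − 293 min = 13:27.
Sample prep starts at 13:27 and centrifugation starts at 18:20, so sample prep is first.

sample prep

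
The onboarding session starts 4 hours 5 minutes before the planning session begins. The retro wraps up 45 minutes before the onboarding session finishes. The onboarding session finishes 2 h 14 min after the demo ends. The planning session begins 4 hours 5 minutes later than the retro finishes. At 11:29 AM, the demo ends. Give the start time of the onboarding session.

12:58 PM

The onboarding session ends at 11:29 AM + 134 min = 1:43 PM.
The retro ends at 1:43 PM − 45 min = 12:58 PM.
The planning session starts at 12:58 PM + 245 min = 5:03 PM.
The onboarding session starts at 5:03 PM − 245 min = 12:58 PM.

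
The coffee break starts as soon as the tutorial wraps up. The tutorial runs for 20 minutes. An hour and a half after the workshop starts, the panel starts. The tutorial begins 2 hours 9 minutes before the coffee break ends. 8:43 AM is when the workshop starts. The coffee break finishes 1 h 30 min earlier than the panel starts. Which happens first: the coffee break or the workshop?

the coffee break

The panel starts at 8:43 AM + 90 min = 10:13 AM.
The coffee break ends at 10:13 AM − 90 min = 8:43 AM.
The tutorial starts at 8:43 AM − 129 min = 6:34 AM.
The tutorial ends at 6:34 AM + 20 min = 6:54 AM.
So the coffee break starts at 6:54 AM.
The coffee break starts at 6:54 AM and the workshop starts at 8:43 AM, so the coffee break is first.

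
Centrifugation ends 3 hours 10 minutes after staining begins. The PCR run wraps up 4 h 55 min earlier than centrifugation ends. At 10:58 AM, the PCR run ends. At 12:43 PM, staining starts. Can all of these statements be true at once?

Centrifugation ends at 12:43 PM + 190 min = 3:53 PM.
The PCR run ends at 3:53 PM − 295 min = 10:58 AM.
That matches the stated 10:58 AM, so the schedule is consistent.

Yes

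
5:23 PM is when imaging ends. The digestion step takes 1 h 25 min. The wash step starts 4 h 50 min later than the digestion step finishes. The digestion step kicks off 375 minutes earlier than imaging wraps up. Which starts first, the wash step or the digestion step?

the digestion step

The digestion step starts at 5:23 PM − 375 min = 11:08 AM.
The digestion step ends at 11:08 AM + 85 min = 12:33 PM.
The wash step starts at 12:33 PM + 290 min = 5:23 PM.
The wash step starts at 5:23 PM and the digestion step starts at 11:08 AM, so the digestion step is first.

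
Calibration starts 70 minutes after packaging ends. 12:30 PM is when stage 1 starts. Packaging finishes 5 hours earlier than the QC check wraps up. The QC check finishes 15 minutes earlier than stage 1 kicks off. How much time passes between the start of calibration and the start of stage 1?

4 h 5 min

The QC check ends at 12:30 PM − 15 min = 12:15 PM.
Packaging ends at 12:15 PM − 300 min = 7:15 AM.
Calibration starts at 7:15 AM + 70 min = 8:25 AM.
From 8:25 AM to 12:30 PM is 4 h 5 min.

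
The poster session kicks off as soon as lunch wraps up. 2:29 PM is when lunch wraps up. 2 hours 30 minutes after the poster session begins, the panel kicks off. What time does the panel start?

4:59 PM

The poster session starts at 2:29 PM.
The panel starts at 2:29 PM + 150 min = 4:59 PM.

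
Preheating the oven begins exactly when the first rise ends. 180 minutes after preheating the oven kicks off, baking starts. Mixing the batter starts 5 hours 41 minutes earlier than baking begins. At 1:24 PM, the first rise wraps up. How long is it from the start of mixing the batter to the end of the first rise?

Preheating the oven starts at 1:24 PM.
Baking starts at 1:24 PM + 180 min = 4:24 PM.
Mixing the batter starts at 4:24 PM − 341 min = 10:43 AM.
From 10:43 AM to 1:24 PM is 2 hours 41 minutes.

2 hours 41 minutes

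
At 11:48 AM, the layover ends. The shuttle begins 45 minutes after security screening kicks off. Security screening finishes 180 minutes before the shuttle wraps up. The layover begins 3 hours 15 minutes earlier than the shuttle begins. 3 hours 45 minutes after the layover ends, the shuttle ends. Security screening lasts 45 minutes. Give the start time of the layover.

9:18 AM

The shuttle ends at 11:48 AM + 225 min = 3:33 PM.
Security screening ends at 3:33 PM − 180 min = 12:33 PM.
Security screening starts at 12:33 PM − 45 min = 11:48 AM.
The shuttle starts at 11:48 AM + 45 min = 12:33 PM.
The layover starts at 12:33 PM − 195 min = 9:18 AM.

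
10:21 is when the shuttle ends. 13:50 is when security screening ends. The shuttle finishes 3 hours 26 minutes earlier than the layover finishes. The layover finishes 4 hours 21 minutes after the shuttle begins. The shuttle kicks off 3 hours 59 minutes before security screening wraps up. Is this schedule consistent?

The shuttle starts at 13:50 − 239 min = 09:51.
The layover ends at 09:51 + 261 min = 14:12.
The shuttle ends at 14:12 − 206 min = 10:46.
But the shuttle is also said to end at 10:21 — a 25-minute conflict.

No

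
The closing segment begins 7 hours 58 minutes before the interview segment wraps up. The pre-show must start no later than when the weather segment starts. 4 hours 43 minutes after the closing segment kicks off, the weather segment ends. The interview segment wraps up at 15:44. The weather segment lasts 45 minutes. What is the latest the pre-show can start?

The closing segment starts at 15:44 − 478 min = 07:46.
The weather segment ends at 07:46 + 283 min = 12:29.
The weather segment starts at 12:29 − 45 min = 11:44.
The pre-show is bounded by the weather segment, so the latest it can start is 11:44.

11:44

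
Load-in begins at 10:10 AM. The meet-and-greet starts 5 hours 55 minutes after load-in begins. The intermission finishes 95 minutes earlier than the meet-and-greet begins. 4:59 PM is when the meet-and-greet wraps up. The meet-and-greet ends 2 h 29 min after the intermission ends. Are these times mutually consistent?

The meet-and-greet starts at 10:10 AM + 355 min = 4:05 PM.
The intermission ends at 4:05 PM − 95 min = 2:30 PM.
The meet-and-greet ends at 2:30 PM + 149 min = 4:59 PM.
That matches the stated 4:59 PM, so the schedule is consistent.

Yes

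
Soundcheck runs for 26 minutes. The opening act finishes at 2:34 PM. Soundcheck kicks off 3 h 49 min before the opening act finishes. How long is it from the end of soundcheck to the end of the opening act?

Soundcheck starts at 2:34 PM − 229 min = 10:45 AM.
Soundcheck ends at 10:45 AM + 26 min = 11:11 AM.
From 11:11 AM to 2:34 PM is 3 h 23 min.

3 h 23 min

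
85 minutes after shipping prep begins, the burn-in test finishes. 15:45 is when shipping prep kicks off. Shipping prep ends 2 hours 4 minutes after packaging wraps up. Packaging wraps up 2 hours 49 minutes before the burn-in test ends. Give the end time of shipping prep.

The burn-in test ends at 15:45 + 85 min = 17:10.
Packaging ends at 17:10 − 169 min = 14:21.
Shipping prep ends at 14:21 + 124 min = 16:25.

16:25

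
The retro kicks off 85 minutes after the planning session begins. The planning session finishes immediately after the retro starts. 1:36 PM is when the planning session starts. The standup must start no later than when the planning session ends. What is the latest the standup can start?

3:01 PM

The retro starts at 1:36 PM + 85 min = 3:01 PM.
So the planning session ends at 3:01 PM.
The standup is bounded by the planning session, so the latest it can start is 3:01 PM.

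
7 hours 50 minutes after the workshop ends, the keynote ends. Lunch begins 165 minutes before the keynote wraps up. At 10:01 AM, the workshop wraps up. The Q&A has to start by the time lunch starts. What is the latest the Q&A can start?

3:06 PM

The keynote ends at 10:01 AM + 470 min = 5:51 PM.
Lunch starts at 5:51 PM − 165 min = 3:06 PM.
The Q&A is bounded by lunch, so the latest it can start is 3:06 PM.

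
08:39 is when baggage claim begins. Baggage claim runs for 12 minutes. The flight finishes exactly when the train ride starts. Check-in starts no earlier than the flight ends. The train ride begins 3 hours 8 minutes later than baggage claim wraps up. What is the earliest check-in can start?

11:59

Baggage claim ends at 08:39 + 12 min = 08:51.
The train ride starts at 08:51 + 188 min = 11:59.
So the flight ends at 11:59.
Check-in is bounded by the flight, so the earliest it can start is 11:59.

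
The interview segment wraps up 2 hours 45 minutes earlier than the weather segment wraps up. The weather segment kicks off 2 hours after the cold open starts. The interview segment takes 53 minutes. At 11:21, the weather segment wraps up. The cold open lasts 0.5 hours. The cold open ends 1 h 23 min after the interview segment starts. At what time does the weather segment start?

The interview segment ends at 11:21 − 165 min = 08:36.
The interview segment starts at 08:36 − 53 min = 07:43.
The cold open ends at 07:43 + 83 min = 09:06.
The cold open starts at 09:06 − 30 min = 08:36.
The weather segment starts at 08:36 + 120 min = 10:36.

10:36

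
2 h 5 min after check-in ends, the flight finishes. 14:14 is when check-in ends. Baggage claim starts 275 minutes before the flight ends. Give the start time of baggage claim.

The flight ends at 14:14 + 125 min = 16:19.
Baggage claim starts at 16:19 − 275 min = 11:44.

11:44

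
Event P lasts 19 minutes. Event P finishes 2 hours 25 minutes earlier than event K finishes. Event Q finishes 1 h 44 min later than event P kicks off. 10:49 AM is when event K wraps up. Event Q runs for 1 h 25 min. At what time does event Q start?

8:24 AM

Event P ends at 10:49 AM − 145 min = 8:24 AM.
Event P starts at 8:24 AM − 19 min = 8:05 AM.
Event Q ends at 8:05 AM + 104 min = 9:49 AM.
Event Q starts at 9:49 AM − 85 min = 8:24 AM.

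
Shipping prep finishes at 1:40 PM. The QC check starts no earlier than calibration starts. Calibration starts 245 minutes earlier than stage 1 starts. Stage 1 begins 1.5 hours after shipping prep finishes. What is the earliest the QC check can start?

Stage 1 starts at 1:40 PM + 90 min = 3:10 PM.
Calibration starts at 3:10 PM − 245 min = 11:05 AM.
The QC check is bounded by calibration, so the earliest it can start is 11:05 AM.

11:05 AM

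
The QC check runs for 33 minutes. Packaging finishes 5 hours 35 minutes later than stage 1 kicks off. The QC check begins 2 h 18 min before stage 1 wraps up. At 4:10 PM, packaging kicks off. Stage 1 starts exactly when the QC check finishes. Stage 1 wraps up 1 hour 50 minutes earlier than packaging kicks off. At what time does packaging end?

Stage 1 ends at 4:10 PM − 110 min = 2:20 PM.
The QC check starts at 2:20 PM − 138 min = 12:02 PM.
The QC check ends at 12:02 PM + 33 min = 12:35 PM.
So stage 1 starts at 12:35 PM.
Packaging ends at 12:35 PM + 335 min = 6:10 PM.

6:10 PM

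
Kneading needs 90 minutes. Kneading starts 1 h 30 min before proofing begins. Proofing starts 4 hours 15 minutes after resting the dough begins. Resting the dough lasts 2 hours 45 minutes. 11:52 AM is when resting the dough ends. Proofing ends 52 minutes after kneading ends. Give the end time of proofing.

2:14 PM

Resting the dough starts at 11:52 AM − 165 min = 9:07 AM.
Proofing starts at 9:07 AM + 255 min = 1:22 PM.
Kneading starts at 1:22 PM − 90 min = 11:52 AM.
Kneading ends at 11:52 AM + 90 min = 1:22 PM.
Proofing ends at 1:22 PM + 52 min = 2:14 PM.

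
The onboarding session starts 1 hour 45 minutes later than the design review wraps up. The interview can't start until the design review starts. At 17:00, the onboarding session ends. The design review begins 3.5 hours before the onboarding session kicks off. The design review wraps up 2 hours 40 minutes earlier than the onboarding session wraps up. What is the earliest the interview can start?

12:35

The design review ends at 17:00 − 160 min = 14:20.
The onboarding session starts at 14:20 + 105 min = 16:05.
The design review starts at 16:05 − 210 min = 12:35.
The interview is bounded by the design review, so the earliest it can start is 12:35.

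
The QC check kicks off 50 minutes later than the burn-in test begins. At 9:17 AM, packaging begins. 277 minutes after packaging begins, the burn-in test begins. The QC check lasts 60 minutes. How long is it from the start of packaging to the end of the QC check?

6 hours 27 minutes

The burn-in test starts at 9:17 AM + 277 min = 1:54 PM.
The QC check starts at 1:54 PM + 50 min = 2:44 PM.
The QC check ends at 2:44 PM + 60 min = 3:44 PM.
From 9:17 AM to 3:44 PM is 6 hours 27 minutes.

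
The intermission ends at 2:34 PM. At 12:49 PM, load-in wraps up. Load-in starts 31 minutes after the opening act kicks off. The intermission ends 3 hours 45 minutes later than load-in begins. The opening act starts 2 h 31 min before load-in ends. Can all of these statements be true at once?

Yes

The opening act starts at 12:49 PM − 151 min = 10:18 AM.
Load-in starts at 10:18 AM + 31 min = 10:49 AM.
The intermission ends at 10:49 AM + 225 min = 2:34 PM.
That matches the stated 2:34 PM, so the schedule is consistent.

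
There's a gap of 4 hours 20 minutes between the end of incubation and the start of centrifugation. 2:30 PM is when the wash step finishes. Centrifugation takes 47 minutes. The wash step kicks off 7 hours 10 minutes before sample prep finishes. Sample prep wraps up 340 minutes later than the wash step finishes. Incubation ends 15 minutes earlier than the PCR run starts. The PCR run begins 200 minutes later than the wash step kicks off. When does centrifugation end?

9:12 PM

Sample prep ends at 2:30 PM + 340 min = 8:10 PM.
The wash step starts at 8:10 PM − 430 min = 1:00 PM.
The PCR run starts at 1:00 PM + 200 min = 4:20 PM.
Incubation ends at 4:20 PM − 15 min = 4:05 PM.
Centrifugation starts at 4:05 PM + 260 min = 8:25 PM.
Centrifugation ends at 8:25 PM + 47 min = 9:12 PM.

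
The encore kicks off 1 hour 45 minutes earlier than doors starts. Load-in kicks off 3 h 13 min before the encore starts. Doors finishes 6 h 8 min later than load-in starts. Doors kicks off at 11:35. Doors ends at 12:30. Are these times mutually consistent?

No

The encore starts at 11:35 − 105 min = 09:50.
Load-in starts at 09:50 − 193 min = 06:37.
Doors ends at 06:37 + 368 min = 12:45.
But doors is also said to end at 12:30 — a 15-minute conflict.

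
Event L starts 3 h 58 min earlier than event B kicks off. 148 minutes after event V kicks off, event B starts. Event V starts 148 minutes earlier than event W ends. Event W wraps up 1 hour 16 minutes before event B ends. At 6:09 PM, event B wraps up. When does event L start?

Event W ends at 6:09 PM − 76 min = 4:53 PM.
Event V starts at 4:53 PM − 148 min = 2:25 PM.
Event B starts at 2:25 PM + 148 min = 4:53 PM.
Event L starts at 4:53 PM − 238 min = 12:55 PM.

12:55 PM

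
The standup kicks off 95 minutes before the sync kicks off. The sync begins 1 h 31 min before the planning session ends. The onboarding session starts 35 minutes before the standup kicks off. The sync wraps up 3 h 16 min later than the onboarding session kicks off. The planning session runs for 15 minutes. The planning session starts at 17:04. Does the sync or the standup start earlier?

The planning session ends at 17:04 + 15 min = 17:19.
The sync starts at 17:19 − 91 min = 15:48.
The standup starts at 15:48 − 95 min = 14:13.
The sync starts at 15:48 and the standup starts at 14:13, so the standup is first.

the standup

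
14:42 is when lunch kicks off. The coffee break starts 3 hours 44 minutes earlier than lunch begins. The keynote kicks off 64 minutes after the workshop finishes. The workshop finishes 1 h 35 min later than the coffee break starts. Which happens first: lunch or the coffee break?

the coffee break

The coffee break starts at 14:42 − 224 min = 10:58.
Lunch starts at 14:42 and the coffee break starts at 10:58, so the coffee break is first.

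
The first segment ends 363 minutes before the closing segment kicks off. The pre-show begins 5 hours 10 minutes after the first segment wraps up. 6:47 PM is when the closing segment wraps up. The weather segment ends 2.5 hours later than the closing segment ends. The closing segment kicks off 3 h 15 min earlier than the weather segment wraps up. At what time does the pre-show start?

5:09 PM

The weather segment ends at 6:47 PM + 150 min = 9:17 PM.
The closing segment starts at 9:17 PM − 195 min = 6:02 PM.
The first segment ends at 6:02 PM − 363 min = 11:59 AM.
The pre-show starts at 11:59 AM + 310 min = 5:09 PM.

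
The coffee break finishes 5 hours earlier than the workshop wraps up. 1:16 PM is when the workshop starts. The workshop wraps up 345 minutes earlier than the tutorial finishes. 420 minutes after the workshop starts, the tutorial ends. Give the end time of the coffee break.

The tutorial ends at 1:16 PM + 420 min = 8:16 PM.
The workshop ends at 8:16 PM − 345 min = 2:31 PM.
The coffee break ends at 2:31 PM − 300 min = 9:31 AM.

9:31 AM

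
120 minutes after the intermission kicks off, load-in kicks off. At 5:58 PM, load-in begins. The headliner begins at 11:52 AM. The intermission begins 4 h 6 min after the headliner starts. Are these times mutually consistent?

The intermission starts at 11:52 AM + 246 min = 3:58 PM.
Load-in starts at 3:58 PM + 120 min = 5:58 PM.
That matches the stated 5:58 PM, so the schedule is consistent.

Yes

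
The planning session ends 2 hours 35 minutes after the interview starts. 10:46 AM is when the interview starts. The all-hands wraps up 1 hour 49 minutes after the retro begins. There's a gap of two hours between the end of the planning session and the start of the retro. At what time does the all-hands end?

The planning session ends at 10:46 AM + 155 min = 1:21 PM.
The retro starts at 1:21 PM + 120 min = 3:21 PM.
The all-hands ends at 3:21 PM + 109 min = 5:10 PM.

5:10 PM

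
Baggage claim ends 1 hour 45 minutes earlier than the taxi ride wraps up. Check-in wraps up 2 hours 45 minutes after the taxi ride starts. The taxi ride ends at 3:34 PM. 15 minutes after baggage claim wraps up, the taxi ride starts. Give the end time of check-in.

Baggage claim ends at 3:34 PM − 105 min = 1:49 PM.
The taxi ride starts at 1:49 PM + 15 min = 2:04 PM.
Check-in ends at 2:04 PM + 165 min = 4:49 PM.

4:49 PM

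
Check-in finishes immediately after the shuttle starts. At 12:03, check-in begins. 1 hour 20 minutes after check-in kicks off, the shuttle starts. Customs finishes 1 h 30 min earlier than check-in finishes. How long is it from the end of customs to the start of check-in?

The shuttle starts at 12:03 + 80 min = 13:23.
So check-in ends at 13:23.
Customs ends at 13:23 − 90 min = 11:53.
From 11:53 to 12:03 is 10 minutes.

10 minutes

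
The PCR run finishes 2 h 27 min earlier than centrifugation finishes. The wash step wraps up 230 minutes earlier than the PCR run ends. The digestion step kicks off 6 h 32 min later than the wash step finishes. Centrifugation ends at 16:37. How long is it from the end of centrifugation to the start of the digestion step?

The PCR run ends at 16:37 − 147 min = 14:10.
The wash step ends at 14:10 − 230 min = 10:20.
The digestion step starts at 10:20 + 392 min = 16:52.
From 16:37 to 16:52 is 15 minutes.

15 minutes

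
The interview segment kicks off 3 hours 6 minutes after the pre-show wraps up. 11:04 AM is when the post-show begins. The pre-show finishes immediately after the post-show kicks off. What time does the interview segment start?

The pre-show ends at 11:04 AM.
The interview segment starts at 11:04 AM + 186 min = 2:10 PM.

2:10 PM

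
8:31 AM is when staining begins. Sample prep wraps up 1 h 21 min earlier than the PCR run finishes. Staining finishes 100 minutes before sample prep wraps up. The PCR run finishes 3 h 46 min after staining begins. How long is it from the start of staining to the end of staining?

The PCR run ends at 8:31 AM + 226 min = 12:17 PM.
Sample prep ends at 12:17 PM − 81 min = 10:56 AM.
Staining ends at 10:56 AM − 100 min = 9:16 AM.
From 8:31 AM to 9:16 AM is 45 minutes.

45 minutes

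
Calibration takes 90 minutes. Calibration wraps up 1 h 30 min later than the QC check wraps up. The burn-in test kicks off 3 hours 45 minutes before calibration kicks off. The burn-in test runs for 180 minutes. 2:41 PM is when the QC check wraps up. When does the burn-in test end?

1:56 PM

Calibration ends at 2:41 PM + 90 min = 4:11 PM.
Calibration starts at 4:11 PM − 90 min = 2:41 PM.
The burn-in test starts at 2:41 PM − 225 min = 10:56 AM.
The burn-in test ends at 10:56 AM + 180 min = 1:56 PM.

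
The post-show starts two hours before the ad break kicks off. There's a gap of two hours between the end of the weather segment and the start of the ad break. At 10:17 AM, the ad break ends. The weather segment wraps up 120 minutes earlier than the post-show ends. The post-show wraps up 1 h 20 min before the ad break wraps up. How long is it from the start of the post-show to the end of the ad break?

3 hours 20 minutes

The post-show ends at 10:17 AM − 80 min = 8:57 AM.
The weather segment ends at 8:57 AM − 120 min = 6:57 AM.
The ad break starts at 6:57 AM + 120 min = 8:57 AM.
The post-show starts at 8:57 AM − 120 min = 6:57 AM.
From 6:57 AM to 10:17 AM is 3 hours 20 minutes.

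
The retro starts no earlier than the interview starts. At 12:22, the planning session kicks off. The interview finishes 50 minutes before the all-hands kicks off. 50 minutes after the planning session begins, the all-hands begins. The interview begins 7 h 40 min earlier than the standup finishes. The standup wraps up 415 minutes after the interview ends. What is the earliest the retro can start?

The all-hands starts at 12:22 + 50 min = 13:12.
The interview ends at 13:12 − 50 min = 12:22.
The standup ends at 12:22 + 415 min = 19:17.
The interview starts at 19:17 − 460 min = 11:37.
The retro is bounded by the interview, so the earliest it can start is 11:37.

11:37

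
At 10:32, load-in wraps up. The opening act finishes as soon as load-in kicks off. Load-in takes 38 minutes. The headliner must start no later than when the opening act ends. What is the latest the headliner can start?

Load-in starts at 10:32 − 38 min = 09:54.
So the opening act ends at 09:54.
The headliner is bounded by the opening act, so the latest it can start is 09:54.

09:54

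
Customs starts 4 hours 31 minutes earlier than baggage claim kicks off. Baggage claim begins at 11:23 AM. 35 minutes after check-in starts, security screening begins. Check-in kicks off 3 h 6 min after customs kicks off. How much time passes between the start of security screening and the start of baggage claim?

50 minutes

Customs starts at 11:23 AM − 271 min = 6:52 AM.
Check-in starts at 6:52 AM + 186 min = 9:58 AM.
Security screening starts at 9:58 AM + 35 min = 10:33 AM.
From 10:33 AM to 11:23 AM is 50 minutes.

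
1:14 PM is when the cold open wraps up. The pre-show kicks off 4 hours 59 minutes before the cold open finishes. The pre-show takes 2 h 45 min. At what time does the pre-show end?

The pre-show starts at 1:14 PM − 299 min = 8:15 AM.
The pre-show ends at 8:15 AM + 165 min = 11:00 AM.

11:00 AM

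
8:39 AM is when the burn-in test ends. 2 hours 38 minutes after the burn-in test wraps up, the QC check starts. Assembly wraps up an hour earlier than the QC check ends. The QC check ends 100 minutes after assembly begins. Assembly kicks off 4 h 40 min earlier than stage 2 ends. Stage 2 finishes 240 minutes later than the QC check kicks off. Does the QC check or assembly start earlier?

The QC check starts at 8:39 AM + 158 min = 11:17 AM.
Stage 2 ends at 11:17 AM + 240 min = 3:17 PM.
Assembly starts at 3:17 PM − 280 min = 10:37 AM.
The QC check starts at 11:17 AM and assembly starts at 10:37 AM, so assembly is first.

assembly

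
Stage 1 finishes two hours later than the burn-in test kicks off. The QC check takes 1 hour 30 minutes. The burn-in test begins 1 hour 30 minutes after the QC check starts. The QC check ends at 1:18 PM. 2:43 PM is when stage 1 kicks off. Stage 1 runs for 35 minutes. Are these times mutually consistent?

Yes

The QC check starts at 1:18 PM − 90 min = 11:48 AM.
The burn-in test starts at 11:48 AM + 90 min = 1:18 PM.
Stage 1 ends at 1:18 PM + 120 min = 3:18 PM.
Stage 1 starts at 3:18 PM − 35 min = 2:43 PM.
That matches the stated 2:43 PM, so the schedule is consistent.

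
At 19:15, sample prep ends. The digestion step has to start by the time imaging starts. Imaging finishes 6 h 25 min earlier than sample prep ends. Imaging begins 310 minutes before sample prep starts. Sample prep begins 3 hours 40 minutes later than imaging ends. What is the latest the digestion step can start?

11:20

Imaging ends at 19:15 − 385 min = 12:50.
Sample prep starts at 12:50 + 220 min = 16:30.
Imaging starts at 16:30 − 310 min = 11:20.
The digestion step is bounded by imaging, so the latest it can start is 11:20.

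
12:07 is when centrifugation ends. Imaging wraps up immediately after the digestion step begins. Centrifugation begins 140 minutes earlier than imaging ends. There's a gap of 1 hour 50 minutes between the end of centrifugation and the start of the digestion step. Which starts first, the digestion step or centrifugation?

centrifugation

The digestion step starts at 12:07 + 110 min = 13:57.
So imaging ends at 13:57.
Centrifugation starts at 13:57 − 140 min = 11:37.
The digestion step starts at 13:57 and centrifugation starts at 11:37, so centrifugation is first.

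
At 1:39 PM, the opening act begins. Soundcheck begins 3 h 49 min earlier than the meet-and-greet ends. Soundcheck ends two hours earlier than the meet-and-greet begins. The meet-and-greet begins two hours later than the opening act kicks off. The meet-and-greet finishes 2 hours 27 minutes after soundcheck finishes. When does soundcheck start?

12:17 PM

The meet-and-greet starts at 1:39 PM + 120 min = 3:39 PM.
Soundcheck ends at 3:39 PM − 120 min = 1:39 PM.
The meet-and-greet ends at 1:39 PM + 147 min = 4:06 PM.
Soundcheck starts at 4:06 PM − 229 min = 12:17 PM.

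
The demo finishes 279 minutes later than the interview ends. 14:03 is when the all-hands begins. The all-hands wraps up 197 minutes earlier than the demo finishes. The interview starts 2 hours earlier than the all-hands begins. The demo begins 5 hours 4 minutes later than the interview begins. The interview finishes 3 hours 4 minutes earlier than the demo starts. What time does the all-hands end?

15:25

The interview starts at 14:03 − 120 min = 12:03.
The demo starts at 12:03 + 304 min = 17:07.
The interview ends at 17:07 − 184 min = 14:03.
The demo ends at 14:03 + 279 min = 18:42.
The all-hands ends at 18:42 − 197 min = 15:25.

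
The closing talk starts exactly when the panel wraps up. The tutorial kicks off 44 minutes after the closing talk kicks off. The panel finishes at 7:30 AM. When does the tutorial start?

8:14 AM

The closing talk starts at 7:30 AM.
The tutorial starts at 7:30 AM + 44 min = 8:14 AM.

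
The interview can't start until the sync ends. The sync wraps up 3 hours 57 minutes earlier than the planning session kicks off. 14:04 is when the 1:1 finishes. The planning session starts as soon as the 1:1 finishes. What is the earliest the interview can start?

10:07

The planning session starts at 14:04.
The sync ends at 14:04 − 237 min = 10:07.
The interview is bounded by the sync, so the earliest it can start is 10:07.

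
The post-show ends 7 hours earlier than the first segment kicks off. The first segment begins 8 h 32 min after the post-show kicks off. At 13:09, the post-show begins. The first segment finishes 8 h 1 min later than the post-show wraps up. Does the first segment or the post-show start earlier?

the post-show

The first segment starts at 13:09 + 512 min = 21:41.
The first segment starts at 21:41 and the post-show starts at 13:09, so the post-show is first.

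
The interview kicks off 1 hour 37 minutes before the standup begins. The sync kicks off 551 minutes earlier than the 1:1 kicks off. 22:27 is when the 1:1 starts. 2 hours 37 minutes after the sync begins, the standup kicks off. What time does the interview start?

The sync starts at 22:27 − 551 min = 13:16.
The standup starts at 13:16 + 157 min = 15:53.
The interview starts at 15:53 − 97 min = 14:16.

14:16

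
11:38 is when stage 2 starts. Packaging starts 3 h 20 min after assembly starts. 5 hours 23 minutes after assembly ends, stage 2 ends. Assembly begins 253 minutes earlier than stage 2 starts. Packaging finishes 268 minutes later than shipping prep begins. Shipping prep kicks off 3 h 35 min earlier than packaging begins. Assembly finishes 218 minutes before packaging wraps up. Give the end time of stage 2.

Assembly starts at 11:38 − 253 min = 07:25.
Packaging starts at 07:25 + 200 min = 10:45.
Shipping prep starts at 10:45 − 215 min = 07:10.
Packaging ends at 07:10 + 268 min = 11:38.
Assembly ends at 11:38 − 218 min = 08:00.
Stage 2 ends at 08:00 + 323 min = 13:23.

13:23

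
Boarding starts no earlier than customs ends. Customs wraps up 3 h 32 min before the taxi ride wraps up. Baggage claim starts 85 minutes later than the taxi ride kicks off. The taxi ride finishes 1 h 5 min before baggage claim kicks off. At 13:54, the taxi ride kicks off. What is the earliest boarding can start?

10:42

Baggage claim starts at 13:54 + 85 min = 15:19.
The taxi ride ends at 15:19 − 65 min = 14:14.
Customs ends at 14:14 − 212 min = 10:42.
Boarding is bounded by customs, so the earliest it can start is 10:42.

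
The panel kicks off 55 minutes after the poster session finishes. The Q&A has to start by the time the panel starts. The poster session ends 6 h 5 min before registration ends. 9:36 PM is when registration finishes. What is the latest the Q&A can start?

4:26 PM

The poster session ends at 9:36 PM − 365 min = 3:31 PM.
The panel starts at 3:31 PM + 55 min = 4:26 PM.
The Q&A is bounded by the panel, so the latest it can start is 4:26 PM.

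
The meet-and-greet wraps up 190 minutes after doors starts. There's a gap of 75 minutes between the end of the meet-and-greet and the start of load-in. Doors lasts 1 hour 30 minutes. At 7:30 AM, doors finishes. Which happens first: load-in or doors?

doors

Doors starts at 7:30 AM − 90 min = 6:00 AM.
The meet-and-greet ends at 6:00 AM + 190 min = 9:10 AM.
Load-in starts at 9:10 AM + 75 min = 10:25 AM.
Load-in starts at 10:25 AM and doors starts at 6:00 AM, so doors is first.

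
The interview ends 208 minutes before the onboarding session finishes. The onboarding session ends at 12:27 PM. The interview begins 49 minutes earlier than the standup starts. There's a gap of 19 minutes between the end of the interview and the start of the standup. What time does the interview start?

8:29 AM

The interview ends at 12:27 PM − 208 min = 8:59 AM.
The standup starts at 8:59 AM + 19 min = 9:18 AM.
The interview starts at 9:18 AM − 49 min = 8:29 AM.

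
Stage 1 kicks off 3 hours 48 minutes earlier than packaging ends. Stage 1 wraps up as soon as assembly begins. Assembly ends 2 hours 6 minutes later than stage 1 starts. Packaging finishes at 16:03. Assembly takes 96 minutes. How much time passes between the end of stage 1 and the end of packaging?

3 hours 18 minutes

Stage 1 starts at 16:03 − 228 min = 12:15.
Assembly ends at 12:15 + 126 min = 14:21.
Assembly starts at 14:21 − 96 min = 12:45.
So stage 1 ends at 12:45.
From 12:45 to 16:03 is 3 hours 18 minutes.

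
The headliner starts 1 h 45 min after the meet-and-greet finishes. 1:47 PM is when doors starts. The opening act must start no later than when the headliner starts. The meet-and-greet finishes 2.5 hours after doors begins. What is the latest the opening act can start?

The meet-and-greet ends at 1:47 PM + 150 min = 4:17 PM.
The headliner starts at 4:17 PM + 105 min = 6:02 PM.
The opening act is bounded by the headliner, so the latest it can start is 6:02 PM.

6:02 PM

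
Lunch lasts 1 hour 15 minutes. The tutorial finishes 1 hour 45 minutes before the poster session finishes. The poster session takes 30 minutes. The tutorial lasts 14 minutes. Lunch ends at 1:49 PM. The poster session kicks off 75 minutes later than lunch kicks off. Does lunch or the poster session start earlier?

lunch

Lunch starts at 1:49 PM − 75 min = 12:34 PM.
The poster session starts at 12:34 PM + 75 min = 1:49 PM.
Lunch starts at 12:34 PM and the poster session starts at 1:49 PM, so lunch is first.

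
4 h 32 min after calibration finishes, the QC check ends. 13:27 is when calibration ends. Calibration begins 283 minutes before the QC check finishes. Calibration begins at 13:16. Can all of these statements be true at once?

The QC check ends at 13:27 + 272 min = 17:59.
Calibration starts at 17:59 − 283 min = 13:16.
That matches the stated 13:16, so the schedule is consistent.

Yes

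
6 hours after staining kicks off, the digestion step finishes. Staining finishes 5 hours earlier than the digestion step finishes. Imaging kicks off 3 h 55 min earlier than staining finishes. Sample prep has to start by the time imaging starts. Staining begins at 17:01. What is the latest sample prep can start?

The digestion step ends at 17:01 + 360 min = 23:01.
Staining ends at 23:01 − 300 min = 18:01.
Imaging starts at 18:01 − 235 min = 14:06.
Sample prep is bounded by imaging, so the latest it can start is 14:06.

14:06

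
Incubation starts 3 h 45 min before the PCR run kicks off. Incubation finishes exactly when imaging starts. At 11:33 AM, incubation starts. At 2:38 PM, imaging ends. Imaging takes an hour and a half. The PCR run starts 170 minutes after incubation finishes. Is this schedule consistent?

No

Imaging starts at 2:38 PM − 90 min = 1:08 PM.
So incubation ends at 1:08 PM.
The PCR run starts at 1:08 PM + 170 min = 3:58 PM.
Incubation starts at 3:58 PM − 225 min = 12:13 PM.
But incubation is also said to start at 11:33 AM — a 40-minute conflict.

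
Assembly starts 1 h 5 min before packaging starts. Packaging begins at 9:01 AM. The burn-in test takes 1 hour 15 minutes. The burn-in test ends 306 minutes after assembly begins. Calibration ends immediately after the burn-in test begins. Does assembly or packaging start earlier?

assembly

Assembly starts at 9:01 AM − 65 min = 7:56 AM.
Assembly starts at 7:56 AM and packaging starts at 9:01 AM, so assembly is first.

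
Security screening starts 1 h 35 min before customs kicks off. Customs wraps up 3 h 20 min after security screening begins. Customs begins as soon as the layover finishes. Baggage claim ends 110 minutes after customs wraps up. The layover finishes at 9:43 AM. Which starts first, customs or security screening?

Customs starts at 9:43 AM.
Security screening starts at 9:43 AM − 95 min = 8:08 AM.
Customs starts at 9:43 AM and security screening starts at 8:08 AM, so security screening is first.

security screening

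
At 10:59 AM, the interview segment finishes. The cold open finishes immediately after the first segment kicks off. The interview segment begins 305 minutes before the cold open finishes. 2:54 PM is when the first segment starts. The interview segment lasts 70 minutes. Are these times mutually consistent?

The cold open ends at 2:54 PM.
The interview segment starts at 2:54 PM − 305 min = 9:49 AM.
The interview segment ends at 9:49 AM + 70 min = 10:59 AM.
That matches the stated 10:59 AM, so the schedule is consistent.

Yes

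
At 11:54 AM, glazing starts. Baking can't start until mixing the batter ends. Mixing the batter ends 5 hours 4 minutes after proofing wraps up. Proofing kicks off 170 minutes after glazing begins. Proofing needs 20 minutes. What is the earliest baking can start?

Proofing starts at 11:54 AM + 170 min = 2:44 PM.
Proofing ends at 2:44 PM + 20 min = 3:04 PM.
Mixing the batter ends at 3:04 PM + 304 min = 8:08 PM.
Baking is bounded by mixing the batter, so the earliest it can start is 8:08 PM.

8:08 PM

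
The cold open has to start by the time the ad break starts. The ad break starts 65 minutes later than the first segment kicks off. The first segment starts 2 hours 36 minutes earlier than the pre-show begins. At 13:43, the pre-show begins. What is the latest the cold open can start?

The first segment starts at 13:43 − 156 min = 11:07.
The ad break starts at 11:07 + 65 min = 12:12.
The cold open is bounded by the ad break, so the latest it can start is 12:12.

12:12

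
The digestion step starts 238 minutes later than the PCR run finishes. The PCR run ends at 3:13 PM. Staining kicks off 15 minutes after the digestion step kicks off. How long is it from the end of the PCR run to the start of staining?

253 minutes

The digestion step starts at 3:13 PM + 238 min = 7:11 PM.
Staining starts at 7:11 PM + 15 min = 7:26 PM.
From 3:13 PM to 7:26 PM is 253 minutes.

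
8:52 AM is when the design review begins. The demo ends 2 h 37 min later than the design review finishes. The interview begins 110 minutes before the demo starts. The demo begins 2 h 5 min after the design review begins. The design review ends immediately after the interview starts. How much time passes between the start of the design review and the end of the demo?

The demo starts at 8:52 AM + 125 min = 10:57 AM.
The interview starts at 10:57 AM − 110 min = 9:07 AM.
So the design review ends at 9:07 AM.
The demo ends at 9:07 AM + 157 min = 11:44 AM.
From 8:52 AM to 11:44 AM is 2 hours 52 minutes.

2 hours 52 minutes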